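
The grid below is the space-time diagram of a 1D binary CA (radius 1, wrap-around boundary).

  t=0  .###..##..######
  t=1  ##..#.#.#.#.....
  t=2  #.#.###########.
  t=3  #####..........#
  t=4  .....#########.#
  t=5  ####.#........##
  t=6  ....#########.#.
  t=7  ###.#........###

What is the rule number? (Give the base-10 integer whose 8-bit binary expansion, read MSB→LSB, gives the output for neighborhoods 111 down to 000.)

  ###|.  b7=0 t=0,i=2
  ##.|.  b6=0 t=0,i=3
  #.#|#  b5=1 t=0,i=0
  #..|#  b4=1 t=0,i=4
  .##|#  b3=1 t=0,i=1
  .#.|#  b2=1 t=1,i=4
  ..#|.  b1=0 t=0,i=5
  ...|#  b0=1 t=1,i=12
  bits 00111101 = 61

61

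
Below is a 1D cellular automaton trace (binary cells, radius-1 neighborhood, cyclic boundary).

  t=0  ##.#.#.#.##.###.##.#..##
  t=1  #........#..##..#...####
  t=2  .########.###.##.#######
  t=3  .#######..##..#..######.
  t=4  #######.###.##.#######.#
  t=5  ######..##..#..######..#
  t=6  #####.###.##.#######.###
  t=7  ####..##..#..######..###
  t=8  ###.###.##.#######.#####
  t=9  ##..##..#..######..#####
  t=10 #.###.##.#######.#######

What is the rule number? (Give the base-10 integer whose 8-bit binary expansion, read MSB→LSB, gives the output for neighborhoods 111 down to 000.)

  ### -> #   bit 7 = 1  t=0,i=0
  ##. -> .   bit 6 = 0  t=0,i=1
  #.# -> .   bit 5 = 0  t=0,i=2
  #.. -> #   bit 4 = 1  t=0,i=20
  .## -> #   bit 3 = 1  t=0,i=9
  .#. -> .   bit 2 = 0  t=0,i=3
  ..# -> #   bit 1 = 1  t=0,i=21
  ... -> #   bit 0 = 1  t=1,i=2
  bits 10011011 = 155

155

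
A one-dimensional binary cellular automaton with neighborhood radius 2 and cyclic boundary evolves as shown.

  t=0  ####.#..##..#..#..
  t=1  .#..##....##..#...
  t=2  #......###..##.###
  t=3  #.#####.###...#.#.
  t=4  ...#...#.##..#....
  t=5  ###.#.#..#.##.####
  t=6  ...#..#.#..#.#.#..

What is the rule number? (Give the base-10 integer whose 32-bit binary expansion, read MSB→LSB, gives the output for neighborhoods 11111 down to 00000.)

508936463

  #####|.  b31=0 t=3,i=4
  ####.|.  b30=0 t=0,i=2
  ###.#|.  b29=0 t=0,i=3
  ###..|#  b28=1 t=2,i=0
  ##.##|#  b27=1 t=2,i=14
  ##.#.|#  b26=1 t=0,i=4
  ##..#|#  b25=1 t=0,i=10
  ##...|.  b24=0 t=1,i=6
  #.###|.  b23=0 t=2,i=15
  #.##.|#  b22=1 t=4,i=9
  #.#.#|.  b21=0 t=3,i=0
  #.#..|#  b20=1 t=0,i=5
  #..##|.  b19=0 t=0,i=7
  #..#.|#  b18=1 t=0,i=11
  #...#|.  b17=0 t=3,i=12
  #....|#  b16=1 t=1,i=7
  .####|#  b15=1 t=0,i=1
  .###.|#  b14=1 t=2,i=8
  .##.#|.  b13=0 t=2,i=13
  .##..|.  b12=0 t=0,i=9
  .#.##|.  b11=0 t=3,i=1
  .#.#.|.  b10=0 t=3,i=15
  .#..#|.  b9=0 t=0,i=6
  .#...|#  b8=1 t=1,i=15
  ..###|.  b7=0 t=0,i=0
  ..##.|.  b6=0 t=0,i=8
  ..#.#|.  b5=0 t=3,i=14
  ..#..|.  b4=0 t=0,i=12
  ...##|#  b3=1 t=1,i=9
  ...#.|#  b2=1 t=1,i=0
  ....#|#  b1=1 t=1,i=8
  .....|#  b0=1 t=2,i=3
  bits 00011110010101011100000100001111 = 508936463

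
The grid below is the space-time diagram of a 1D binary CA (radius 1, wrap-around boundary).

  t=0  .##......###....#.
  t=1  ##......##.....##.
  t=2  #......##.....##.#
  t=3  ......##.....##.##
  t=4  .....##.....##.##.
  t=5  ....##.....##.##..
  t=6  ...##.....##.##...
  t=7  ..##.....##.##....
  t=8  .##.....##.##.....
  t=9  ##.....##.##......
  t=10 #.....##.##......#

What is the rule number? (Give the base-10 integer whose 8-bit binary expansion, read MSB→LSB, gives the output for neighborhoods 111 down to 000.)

46

  [7] ### => .  t=0,i=10
  [6] ##. => .  t=0,i=2
  [5] #.# => #  t=1,i=17
  [4] #.. => .  t=0,i=3
  [3] .## => #  t=0,i=1
  [2] .#. => #  t=0,i=16
  [1] ..# => #  t=0,i=0
  [0] ... => .  t=0,i=4
  bits 00101110 = 46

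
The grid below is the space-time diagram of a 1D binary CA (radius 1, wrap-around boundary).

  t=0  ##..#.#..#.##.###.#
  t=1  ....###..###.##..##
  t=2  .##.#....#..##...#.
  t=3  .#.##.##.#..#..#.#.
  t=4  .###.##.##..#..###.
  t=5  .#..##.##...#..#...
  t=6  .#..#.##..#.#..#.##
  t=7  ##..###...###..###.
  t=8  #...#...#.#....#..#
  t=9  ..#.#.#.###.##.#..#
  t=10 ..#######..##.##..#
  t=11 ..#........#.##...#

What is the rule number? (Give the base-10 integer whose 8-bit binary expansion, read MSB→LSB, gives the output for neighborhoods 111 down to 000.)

45

  [7] ### => .  t=0,i=0
  [6] ##. => .  t=0,i=1
  [5] #.# => #  t=0,i=5
  [4] #.. => .  t=0,i=2
  [3] .## => #  t=0,i=11
  [2] .#. => #  t=0,i=4
  [1] ..# => .  t=0,i=3
  [0] ... => #  t=1,i=1
  bits 00101101 = 45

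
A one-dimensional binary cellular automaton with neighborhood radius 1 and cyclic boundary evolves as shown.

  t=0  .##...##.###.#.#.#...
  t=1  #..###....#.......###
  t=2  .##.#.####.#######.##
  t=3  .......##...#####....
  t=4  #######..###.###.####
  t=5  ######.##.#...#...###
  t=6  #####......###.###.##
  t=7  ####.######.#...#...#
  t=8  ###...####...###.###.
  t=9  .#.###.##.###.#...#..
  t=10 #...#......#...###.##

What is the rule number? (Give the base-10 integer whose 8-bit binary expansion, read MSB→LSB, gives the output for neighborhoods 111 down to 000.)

147

  nb ###: next=#  (t=0,i=10, bit7=1)
  nb ##.: next=.  (t=0,i=2, bit6=0)
  nb #.#: next=.  (t=0,i=8, bit5=0)
  nb #..: next=#  (t=0,i=3, bit4=1)
  nb .##: next=.  (t=0,i=1, bit3=0)
  nb .#.: next=.  (t=0,i=13, bit2=0)
  nb ..#: next=#  (t=0,i=0, bit1=1)
  nb ...: next=#  (t=0,i=4, bit0=1)
  bits 10010011 = 147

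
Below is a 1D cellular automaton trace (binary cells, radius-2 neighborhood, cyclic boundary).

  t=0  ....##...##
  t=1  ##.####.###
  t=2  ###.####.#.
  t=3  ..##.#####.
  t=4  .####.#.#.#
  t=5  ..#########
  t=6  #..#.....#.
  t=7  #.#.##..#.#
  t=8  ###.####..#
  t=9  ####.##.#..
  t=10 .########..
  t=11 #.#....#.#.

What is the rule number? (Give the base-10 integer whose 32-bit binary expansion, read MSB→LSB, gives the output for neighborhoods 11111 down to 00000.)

1869985100

  [31] ##### => .  t=1,i=10
  [30] ####. => #  t=1,i=0
  [29] ###.# => #  t=1,i=1
  [28] ###.. => .  t=3,i=9
  [27] ##.## => #  t=1,i=2
  [26] ##.#. => #  t=2,i=8
  [25] ##..# => #  t=5,i=0
  [24] ##... => #  t=0,i=0
  [23] #.### => .  t=1,i=3
  [22] #.##. => #  t=7,i=4
  [21] #.#.# => #  t=2,i=9
  [20] #.#.. => #  t=6,i=0
  [19] #..## => .  t=5,i=1
  [18] #..#. => #  t=6,i=2
  [17] #...# => .  t=0,i=7
  [16] #.... => #  t=0,i=1
  [15] .#### => #  t=1,i=4
  [14] .###. => .  t=2,i=1
  [13] .##.# => #  t=3,i=3
  [12] .##.. => #  t=0,i=5
  [11] .#.## => .  t=2,i=10
  [10] .#.#. => #  t=4,i=7
  [9] .#..# => .  t=6,i=1
  [8] .#... => #  t=6,i=4
  [7] ..### => .  t=5,i=2
  [6] ..##. => #  t=0,i=4
  [5] ..#.# => .  t=6,i=9
  [4] ..#.. => .  t=6,i=3
  [3] ...## => #  t=0,i=3
  [2] ...#. => #  t=6,i=8
  [1] ....# => .  t=0,i=2
  [0] ..... => .  t=6,i=6
  bits 01101111011101011011010101001100 = 1869985100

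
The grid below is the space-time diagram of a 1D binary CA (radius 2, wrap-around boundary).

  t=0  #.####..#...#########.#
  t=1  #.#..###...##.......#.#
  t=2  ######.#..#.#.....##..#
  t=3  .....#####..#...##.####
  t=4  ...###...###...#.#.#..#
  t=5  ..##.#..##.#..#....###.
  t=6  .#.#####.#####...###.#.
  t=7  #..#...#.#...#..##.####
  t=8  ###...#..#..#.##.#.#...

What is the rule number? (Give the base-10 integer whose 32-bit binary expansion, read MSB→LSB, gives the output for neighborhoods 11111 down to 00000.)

920400526

  [31] ##### => .  t=0,i=14
  [30] ####. => .  t=0,i=4
  [29] ###.# => #  t=0,i=20
  [28] ###.. => #  t=0,i=5
  [27] ##.## => .  t=0,i=1
  [26] ##.#. => #  t=1,i=1
  [25] ##..# => #  t=0,i=6
  [24] ##... => .  t=1,i=8
  [23] #.### => #  t=0,i=2
  [22] #.##. => #  t=0,i=22
  [21] #.#.# => .  t=4,i=17
  [20] #.#.. => #  t=1,i=2
  [19] #..## => #  t=1,i=4
  [18] #..#. => #  t=0,i=7
  [17] #...# => .  t=0,i=10
  [16] #.... => .  t=1,i=14
  [15] .#### => .  t=0,i=3
  [14] .###. => .  t=1,i=6
  [13] .##.# => #  t=0,i=0
  [12] .##.. => #  t=1,i=12
  [11] .#.## => .  t=1,i=21
  [10] .#.#. => .  t=2,i=11
  [9] .#..# => #  t=1,i=3
  [8] .#... => .  t=0,i=9
  [7] ..### => #  t=0,i=12
  [6] ..##. => .  t=1,i=11
  [5] ..#.# => .  t=1,i=20
  [4] ..#.. => .  t=0,i=8
  [3] ...## => #  t=0,i=11
  [2] ...#. => #  t=1,i=19
  [1] ....# => #  t=1,i=18
  [0] ..... => .  t=1,i=15
  bits 00110110110111000011001010001110 = 920400526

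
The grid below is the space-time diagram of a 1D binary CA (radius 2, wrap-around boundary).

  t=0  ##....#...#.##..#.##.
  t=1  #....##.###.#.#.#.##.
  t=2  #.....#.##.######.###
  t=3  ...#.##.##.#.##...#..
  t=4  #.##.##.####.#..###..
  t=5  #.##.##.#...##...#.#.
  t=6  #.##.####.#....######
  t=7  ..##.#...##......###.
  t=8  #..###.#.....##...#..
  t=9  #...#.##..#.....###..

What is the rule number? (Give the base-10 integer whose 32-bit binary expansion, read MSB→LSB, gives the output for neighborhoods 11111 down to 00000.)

  ##### -> #   bit 31 = 1  t=2,i=13
  ####. -> .   bit 30 = 0  t=2,i=15
  ###.# -> .   bit 29 = 0  t=1,i=10
  ###.. -> .   bit 28 = 0  t=2,i=0
  ##.## -> .   bit 27 = 0  t=0,i=20
  ##.#. -> #   bit 26 = 1  t=1,i=11
  ##..# -> #   bit 25 = 1  t=0,i=14
  ##... -> .   bit 24 = 0  t=0,i=2
  #.### -> #   bit 23 = 1  t=1,i=8
  #.##. -> #   bit 22 = 1  t=0,i=0
  #.#.# -> #   bit 21 = 1  t=1,i=12
  #.#.. -> #   bit 20 = 1  t=1,i=0
  #..## -> .   bit 19 = 0  t=4,i=15
  #..#. -> .   bit 18 = 0  t=0,i=15
  #...# -> #   bit 17 = 1  t=0,i=8
  #.... -> .   bit 16 = 0  t=0,i=3
  .#### -> .   bit 15 = 0  t=2,i=12
  .###. -> #   bit 14 = 1  t=1,i=9
  .##.# -> #   bit 13 = 1  t=0,i=19
  .##.. -> .   bit 12 = 0  t=0,i=1
  .#.## -> .   bit 11 = 0  t=0,i=11
  .#.#. -> #   bit 10 = 1  t=1,i=13
  .#..# -> .   bit 9 = 0  t=4,i=14
  .#... -> .   bit 8 = 0  t=0,i=7
  ..### -> .   bit 7 = 0  t=4,i=16
  ..##. -> .   bit 6 = 0  t=1,i=5
  ..#.# -> #   bit 5 = 1  t=0,i=10
  ..#.. -> #   bit 4 = 1  t=0,i=6
  ...## -> .   bit 3 = 0  t=1,i=4
  ...#. -> #   bit 2 = 1  t=0,i=5
  ....# -> .   bit 1 = 0  t=0,i=4
  ..... -> #   bit 0 = 1  t=2,i=3
  bits 10000110111100100110010000110101 = 2264032309

2264032309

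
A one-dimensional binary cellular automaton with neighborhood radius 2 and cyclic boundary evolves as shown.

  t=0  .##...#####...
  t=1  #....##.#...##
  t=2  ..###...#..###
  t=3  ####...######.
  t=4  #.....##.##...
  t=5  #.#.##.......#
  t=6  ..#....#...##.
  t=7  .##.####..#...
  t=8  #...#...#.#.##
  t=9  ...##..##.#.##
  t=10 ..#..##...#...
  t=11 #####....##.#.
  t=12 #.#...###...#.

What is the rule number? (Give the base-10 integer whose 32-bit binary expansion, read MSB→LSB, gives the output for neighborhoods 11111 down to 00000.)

2193179326

  nb #####: next=#  (t=0,i=8, bit31=1)
  nb ####.: next=.  (t=0,i=9, bit30=0)
  nb ###.#: next=.  (t=3,i=12, bit29=0)
  nb ###..: next=.  (t=0,i=10, bit28=0)
  nb ##.##: next=.  (t=3,i=13, bit27=0)
  nb ##.#.: next=.  (t=1,i=7, bit26=0)
  nb ##..#: next=#  (t=2,i=0, bit25=1)
  nb ##...: next=.  (t=0,i=3, bit24=0)
  nb #.###: next=#  (t=3,i=0, bit23=1)
  nb #.##.: next=.  (t=4,i=9, bit22=0)
  nb #.#.#: next=#  (t=5,i=2, bit21=1)
  nb #.#..: next=#  (t=1,i=8, bit20=1)
  nb #..##: next=#  (t=2,i=1, bit19=1)
  nb #..#.: next=.  (t=7,i=9, bit18=0)
  nb #...#: next=.  (t=0,i=4, bit17=0)
  nb #....: next=#  (t=0,i=12, bit16=1)
  nb .####: next=.  (t=0,i=7, bit15=0)
  nb .###.: next=#  (t=1,i=13, bit14=1)
  nb .##.#: next=.  (t=1,i=6, bit13=0)
  nb .##..: next=.  (t=0,i=2, bit12=0)
  nb .#.##: next=.  (t=5,i=3, bit11=0)
  nb .#.#.: next=.  (t=8,i=9, bit10=0)
  nb .#..#: next=#  (t=2,i=9, bit9=1)
  nb .#...: next=.  (t=1,i=9, bit8=0)
  nb ..###: next=#  (t=0,i=6, bit7=1)
  nb ..##.: next=.  (t=0,i=1, bit6=0)
  nb ..#.#: next=#  (t=8,i=8, bit5=1)
  nb ..#..: next=#  (t=2,i=8, bit4=1)
  nb ...##: next=#  (t=0,i=0, bit3=1)
  nb ...#.: next=#  (t=2,i=7, bit2=1)
  nb ....#: next=#  (t=0,i=13, bit1=1)
  nb .....: next=.  (t=4,i=3, bit0=0)
  bits 10000010101110010100001010111110 = 2193179326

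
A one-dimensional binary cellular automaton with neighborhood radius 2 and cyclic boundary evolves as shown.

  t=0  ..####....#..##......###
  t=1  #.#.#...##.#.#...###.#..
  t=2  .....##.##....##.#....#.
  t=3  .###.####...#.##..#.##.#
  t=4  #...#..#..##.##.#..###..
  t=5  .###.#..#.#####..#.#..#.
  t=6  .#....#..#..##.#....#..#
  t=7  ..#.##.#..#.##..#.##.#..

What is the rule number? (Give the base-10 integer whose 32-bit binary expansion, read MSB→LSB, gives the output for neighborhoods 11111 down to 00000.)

  ##### -> #   bit 31 = 1  t=5,i=12
  ####. -> #   bit 30 = 1  t=0,i=4
  ###.# -> .   bit 29 = 0  t=1,i=19
  ###.. -> .   bit 28 = 0  t=0,i=5
  ##.## -> #   bit 27 = 1  t=2,i=7
  ##.#. -> .   bit 26 = 0  t=1,i=10
  ##..# -> #   bit 25 = 1  t=0,i=0
  ##... -> .   bit 24 = 0  t=0,i=6
  #.### -> .   bit 23 = 0  t=3,i=1
  #.##. -> #   bit 22 = 1  t=2,i=8
  #.#.# -> .   bit 21 = 0  t=1,i=2
  #.#.. -> .   bit 20 = 0  t=1,i=4
  #..## -> .   bit 19 = 0  t=0,i=1
  #..#. -> .   bit 18 = 0  t=1,i=23
  #...# -> #   bit 17 = 1  t=1,i=6
  #.... -> .   bit 16 = 0  t=0,i=7
  .#### -> .   bit 15 = 0  t=0,i=3
  .###. -> .   bit 14 = 0  t=0,i=22
  .##.# -> #   bit 13 = 1  t=1,i=9
  .##.. -> .   bit 12 = 0  t=0,i=14
  .#.## -> #   bit 11 = 1  t=3,i=0
  .#.#. -> .   bit 10 = 0  t=1,i=1
  .#..# -> #   bit 9 = 1  t=0,i=11
  .#... -> #   bit 8 = 1  t=1,i=5
  ..### -> #   bit 7 = 1  t=0,i=2
  ..##. -> #   bit 6 = 1  t=0,i=13
  ..#.# -> .   bit 5 = 0  t=1,i=0
  ..#.. -> .   bit 4 = 0  t=0,i=10
  ...## -> .   bit 3 = 0  t=0,i=20
  ...#. -> #   bit 2 = 1  t=0,i=9
  ....# -> #   bit 1 = 1  t=0,i=8
  ..... -> #   bit 0 = 1  t=0,i=17
  bits 11001010010000100010101111000111 = 3393334215

3393334215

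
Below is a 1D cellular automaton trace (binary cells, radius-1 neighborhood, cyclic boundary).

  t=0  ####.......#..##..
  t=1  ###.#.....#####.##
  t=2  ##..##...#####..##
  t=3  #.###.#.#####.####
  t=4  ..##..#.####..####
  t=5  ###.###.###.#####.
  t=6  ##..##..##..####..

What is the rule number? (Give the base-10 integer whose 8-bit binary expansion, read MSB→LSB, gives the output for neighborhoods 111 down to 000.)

  [7] ### => #  t=0,i=1
  [6] ##. => .  t=0,i=3
  [5] #.# => .  t=1,i=3
  [4] #.. => #  t=0,i=4
  [3] .## => #  t=0,i=0
  [2] .#. => #  t=0,i=11
  [1] ..# => #  t=0,i=10
  [0] ... => .  t=0,i=5
  bits 10011110 = 158

158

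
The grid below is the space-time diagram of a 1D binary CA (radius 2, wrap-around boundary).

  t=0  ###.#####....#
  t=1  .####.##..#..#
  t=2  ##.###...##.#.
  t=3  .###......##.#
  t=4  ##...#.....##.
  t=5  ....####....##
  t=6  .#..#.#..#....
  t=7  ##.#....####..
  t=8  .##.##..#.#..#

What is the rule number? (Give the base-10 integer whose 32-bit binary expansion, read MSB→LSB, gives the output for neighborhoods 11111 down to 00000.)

3968674196

  [31] ##### => #  t=0,i=6
  [30] ####. => #  t=0,i=1
  [29] ###.# => #  t=0,i=2
  [28] ###.. => .  t=0,i=8
  [27] ##.## => #  t=0,i=3
  [26] ##.#. => #  t=2,i=11
  [25] ##..# => .  t=1,i=8
  [24] ##... => .  t=0,i=9
  [23] #.### => #  t=0,i=4
  [22] #.##. => .  t=1,i=6
  [21] #.#.# => .  t=2,i=12
  [20] #.#.. => .  t=6,i=6
  [19] #..## => #  t=7,i=13
  [18] #..#. => #  t=1,i=9
  [17] #...# => .  t=2,i=7
  [16] #.... => #  t=0,i=10
  [15] .#### => .  t=0,i=0
  [14] .###. => .  t=2,i=4
  [13] .##.# => #  t=2,i=1
  [12] .##.. => .  t=1,i=7
  [11] .#.## => #  t=1,i=0
  [10] .#.#. => .  t=6,i=5
  [9] .#..# => .  t=1,i=11
  [8] .#... => #  t=4,i=6
  [7] ..### => #  t=0,i=13
  [6] ..##. => .  t=2,i=9
  [5] ..#.# => .  t=1,i=13
  [4] ..#.. => #  t=1,i=10
  [3] ...## => .  t=0,i=12
  [2] ...#. => #  t=4,i=4
  [1] ....# => .  t=0,i=11
  [0] ..... => .  t=3,i=6
  bits 11101100100011010010100110010100 = 3968674196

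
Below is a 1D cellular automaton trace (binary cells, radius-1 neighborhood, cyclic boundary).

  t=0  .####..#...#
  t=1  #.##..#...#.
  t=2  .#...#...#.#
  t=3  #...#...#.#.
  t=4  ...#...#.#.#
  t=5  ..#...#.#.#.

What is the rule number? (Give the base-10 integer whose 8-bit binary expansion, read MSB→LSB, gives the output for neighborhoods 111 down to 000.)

162

  ###|#  b7=1 t=0,i=2
  ##.|.  b6=0 t=0,i=4
  #.#|#  b5=1 t=0,i=0
  #..|.  b4=0 t=0,i=5
  .##|.  b3=0 t=0,i=1
  .#.|.  b2=0 t=0,i=7
  ..#|#  b1=1 t=0,i=6
  ...|.  b0=0 t=0,i=9
  bits 10100010 = 162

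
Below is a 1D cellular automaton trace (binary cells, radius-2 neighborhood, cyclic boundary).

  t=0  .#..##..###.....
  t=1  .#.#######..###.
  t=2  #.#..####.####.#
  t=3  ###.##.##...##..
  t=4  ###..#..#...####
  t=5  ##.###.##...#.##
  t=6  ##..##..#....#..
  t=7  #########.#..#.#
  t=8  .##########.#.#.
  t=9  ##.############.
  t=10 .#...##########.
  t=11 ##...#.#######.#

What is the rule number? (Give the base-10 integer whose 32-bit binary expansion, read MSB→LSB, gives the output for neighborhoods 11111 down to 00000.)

  [31] ##### => #  t=1,i=5
  [30] ####. => #  t=1,i=8
  [29] ###.# => #  t=2,i=8
  [28] ###.. => .  t=0,i=10
  [27] ##.## => .  t=2,i=9
  [26] ##.#. => #  t=2,i=1
  [25] ##..# => #  t=0,i=6
  [24] ##... => .  t=0,i=11
  [23] #.### => .  t=1,i=3
  [22] #.##. => .  t=2,i=15
  [21] #.#.# => #  t=8,i=12
  [20] #.#.. => #  t=2,i=2
  [19] #..## => #  t=0,i=3
  [18] #..#. => #  t=1,i=0
  [17] #...# => .  t=3,i=10
  [16] #.... => #  t=0,i=12
  [15] .#### => .  t=1,i=4
  [14] .###. => #  t=0,i=9
  [13] .##.# => #  t=2,i=0
  [12] .##.. => #  t=0,i=5
  [11] .#.## => #  t=1,i=2
  [10] .#.#. => #  t=8,i=13
  [9] .#..# => .  t=0,i=2
  [8] .#... => .  t=4,i=9
  [7] ..### => #  t=0,i=8
  [6] ..##. => #  t=0,i=4
  [5] ..#.# => .  t=1,i=1
  [4] ..#.. => #  t=0,i=1
  [3] ...## => .  t=3,i=11
  [2] ...#. => .  t=0,i=0
  [1] ....# => .  t=0,i=15
  [0] ..... => #  t=0,i=13
  bits 11100110001111010111110011010001 = 3862789329

3862789329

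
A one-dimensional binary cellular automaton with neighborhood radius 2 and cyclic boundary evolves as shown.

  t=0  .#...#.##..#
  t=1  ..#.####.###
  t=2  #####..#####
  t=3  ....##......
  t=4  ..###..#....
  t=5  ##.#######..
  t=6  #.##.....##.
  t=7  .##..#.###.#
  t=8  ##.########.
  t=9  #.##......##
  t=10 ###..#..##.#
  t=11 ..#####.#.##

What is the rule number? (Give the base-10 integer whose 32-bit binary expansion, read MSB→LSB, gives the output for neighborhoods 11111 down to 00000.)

1053117310

  nb #####: next=.  (t=2,i=0, bit31=0)
  nb ####.: next=.  (t=1,i=6, bit30=0)
  nb ###.#: next=#  (t=1,i=7, bit29=1)
  nb ###..: next=#  (t=1,i=11, bit28=1)
  nb ##.##: next=#  (t=1,i=8, bit27=1)
  nb ##.#.: next=#  (t=6,i=11, bit26=1)
  nb ##..#: next=#  (t=0,i=9, bit25=1)
  nb ##...: next=.  (t=3,i=6, bit24=0)
  nb #.###: next=#  (t=1,i=4, bit23=1)
  nb #.##.: next=#  (t=0,i=7, bit22=1)
  nb #.#.#: next=.  (t=6,i=0, bit21=0)
  nb #.#..: next=.  (t=0,i=1, bit20=0)
  nb #..##: next=.  (t=2,i=6, bit19=0)
  nb #..#.: next=#  (t=0,i=10, bit18=1)
  nb #...#: next=.  (t=0,i=3, bit17=0)
  nb #....: next=#  (t=3,i=7, bit16=1)
  nb .####: next=.  (t=1,i=5, bit15=0)
  nb .###.: next=#  (t=1,i=10, bit14=1)
  nb .##.#: next=.  (t=5,i=1, bit13=0)
  nb .##..: next=.  (t=0,i=8, bit12=0)
  nb .#.##: next=#  (t=0,i=6, bit11=1)
  nb .#.#.: next=.  (t=0,i=0, bit10=0)
  nb .#..#: next=#  (t=10,i=6, bit9=1)
  nb .#...: next=#  (t=0,i=2, bit8=1)
  nb ..###: next=.  (t=2,i=7, bit7=0)
  nb ..##.: next=#  (t=3,i=4, bit6=1)
  nb ..#.#: next=#  (t=0,i=5, bit5=1)
  nb ..#..: next=#  (t=4,i=7, bit4=1)
  nb ...##: next=#  (t=3,i=3, bit3=1)
  nb ...#.: next=#  (t=0,i=4, bit2=1)
  nb ....#: next=#  (t=3,i=2, bit1=1)
  nb .....: next=.  (t=3,i=0, bit0=0)
  bits 00111110110001010100101101111110 = 1053117310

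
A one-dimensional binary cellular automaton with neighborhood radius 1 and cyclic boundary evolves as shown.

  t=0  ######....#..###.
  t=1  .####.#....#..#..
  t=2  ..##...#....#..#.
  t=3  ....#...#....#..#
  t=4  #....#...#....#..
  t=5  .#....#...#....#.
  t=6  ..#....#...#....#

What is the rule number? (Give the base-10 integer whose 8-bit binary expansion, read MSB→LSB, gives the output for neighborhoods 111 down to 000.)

  ### -> #   bit 7 = 1  t=0,i=1
  ##. -> .   bit 6 = 0  t=0,i=5
  #.# -> .   bit 5 = 0  t=0,i=16
  #.. -> #   bit 4 = 1  t=0,i=6
  .## -> .   bit 3 = 0  t=0,i=0
  .#. -> .   bit 2 = 0  t=0,i=10
  ..# -> .   bit 1 = 0  t=0,i=9
  ... -> .   bit 0 = 0  t=0,i=7
  bits 10010000 = 144

144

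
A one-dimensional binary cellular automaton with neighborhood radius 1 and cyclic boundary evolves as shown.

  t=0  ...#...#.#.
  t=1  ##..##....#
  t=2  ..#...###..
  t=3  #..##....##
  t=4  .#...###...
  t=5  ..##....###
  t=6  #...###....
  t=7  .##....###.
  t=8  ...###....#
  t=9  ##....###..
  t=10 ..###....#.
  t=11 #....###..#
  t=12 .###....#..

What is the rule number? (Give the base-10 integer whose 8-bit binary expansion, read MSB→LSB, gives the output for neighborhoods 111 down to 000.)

  ###|.  b7=0 t=1,i=0
  ##.|.  b6=0 t=1,i=1
  #.#|.  b5=0 t=0,i=8
  #..|#  b4=1 t=0,i=4
  .##|.  b3=0 t=1,i=4
  .#.|.  b2=0 t=0,i=3
  ..#|.  b1=0 t=0,i=2
  ...|#  b0=1 t=0,i=0
  bits 00010001 = 17

17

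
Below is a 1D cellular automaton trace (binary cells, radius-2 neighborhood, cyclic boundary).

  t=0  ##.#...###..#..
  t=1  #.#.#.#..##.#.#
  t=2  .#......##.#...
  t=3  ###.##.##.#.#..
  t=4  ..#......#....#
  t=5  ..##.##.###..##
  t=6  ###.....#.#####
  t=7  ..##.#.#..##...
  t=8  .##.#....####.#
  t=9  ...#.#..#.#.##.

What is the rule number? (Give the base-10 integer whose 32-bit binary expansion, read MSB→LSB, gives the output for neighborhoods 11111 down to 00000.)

  #####|.  b31=0 t=6,i=0
  ####.|.  b30=0 t=6,i=1
  ###.#|#  b29=1 t=3,i=2
  ###..|#  b28=1 t=0,i=9
  ##.##|.  b27=0 t=3,i=3
  ##.#.|#  b26=1 t=0,i=2
  ##..#|#  b25=1 t=0,i=10
  ##...|#  b24=1 t=6,i=3
  #.###|#  b23=1 t=5,i=8
  #.##.|.  b22=0 t=1,i=14
  #.#.#|.  b21=0 t=1,i=2
  #.#..|.  b20=0 t=0,i=3
  #..##|#  b19=1 t=0,i=14
  #..#.|.  b18=0 t=0,i=11
  #...#|.  b17=0 t=0,i=5
  #....|.  b16=0 t=2,i=3
  .####|#  b15=1 t=6,i=11
  .###.|.  b14=0 t=0,i=8
  .##.#|.  b13=0 t=0,i=1
  .##..|#  b12=1 t=5,i=14
  .#.##|.  b11=0 t=1,i=13
  .#.#.|.  b10=0 t=1,i=3
  .#..#|.  b9=0 t=0,i=13
  .#...|#  b8=1 t=0,i=4
  ..###|.  b7=0 t=0,i=7
  ..##.|#  b6=1 t=0,i=0
  ..#.#|.  b5=0 t=6,i=8
  ..#..|#  b4=1 t=0,i=12
  ...##|#  b3=1 t=0,i=6
  ...#.|#  b2=1 t=2,i=0
  ....#|.  b1=0 t=2,i=6
  .....|#  b0=1 t=2,i=4
  bits 00110111100010001001000101011101 = 931696989

931696989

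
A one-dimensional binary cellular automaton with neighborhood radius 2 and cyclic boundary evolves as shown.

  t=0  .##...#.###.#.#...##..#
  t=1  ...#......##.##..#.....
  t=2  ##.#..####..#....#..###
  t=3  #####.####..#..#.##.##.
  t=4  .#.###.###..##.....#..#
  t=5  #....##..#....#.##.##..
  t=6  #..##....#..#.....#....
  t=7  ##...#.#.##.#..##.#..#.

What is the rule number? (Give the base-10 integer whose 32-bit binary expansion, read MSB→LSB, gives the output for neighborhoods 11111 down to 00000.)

  #####|.  b31=0 t=2,i=22
  ####.|#  b30=1 t=2,i=0
  ###.#|#  b29=1 t=0,i=10
  ###..|#  b28=1 t=2,i=9
  ##.##|#  b27=1 t=1,i=12
  ##.#.|#  b26=1 t=0,i=11
  ##..#|.  b25=0 t=0,i=20
  ##...|#  b24=1 t=0,i=3
  #.###|.  b23=0 t=0,i=8
  #.##.|.  b22=0 t=0,i=1
  #.#.#|.  b21=0 t=0,i=12
  #.#..|#  b20=1 t=0,i=14
  #..##|.  b19=0 t=2,i=5
  #..#.|.  b18=0 t=0,i=21
  #...#|.  b17=0 t=0,i=4
  #....|.  b16=0 t=1,i=5
  .####|#  b15=1 t=2,i=7
  .###.|.  b14=0 t=0,i=9
  .##.#|.  b13=0 t=1,i=11
  .##..|.  b12=0 t=0,i=2
  .#.##|.  b11=0 t=0,i=0
  .#.#.|#  b10=1 t=0,i=13
  .#..#|#  b9=1 t=2,i=4
  .#...|.  b8=0 t=0,i=15
  ..###|#  b7=1 t=2,i=6
  ..##.|.  b6=0 t=0,i=18
  ..#.#|.  b5=0 t=0,i=6
  ..#..|#  b4=1 t=1,i=3
  ...##|#  b3=1 t=0,i=17
  ...#.|.  b2=0 t=0,i=5
  ....#|#  b1=1 t=1,i=1
  .....|#  b0=1 t=1,i=0
  bits 01111101000100001000011010011011 = 2098235035

2098235035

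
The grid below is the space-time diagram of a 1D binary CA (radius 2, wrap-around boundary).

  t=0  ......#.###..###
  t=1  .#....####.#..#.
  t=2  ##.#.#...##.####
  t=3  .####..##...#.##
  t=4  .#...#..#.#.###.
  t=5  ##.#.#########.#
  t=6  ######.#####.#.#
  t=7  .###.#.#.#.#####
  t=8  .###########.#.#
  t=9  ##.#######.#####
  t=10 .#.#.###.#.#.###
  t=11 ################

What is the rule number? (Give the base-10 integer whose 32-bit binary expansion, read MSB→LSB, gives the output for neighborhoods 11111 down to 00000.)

2800180792

  [31] ##### => #  t=2,i=14
  [30] ####. => .  t=1,i=8
  [29] ###.# => #  t=1,i=9
  [28] ###.. => .  t=0,i=10
  [27] ##.## => .  t=2,i=11
  [26] ##.#. => #  t=1,i=10
  [25] ##..# => #  t=0,i=11
  [24] ##... => .  t=0,i=0
  [23] #.### => #  t=0,i=8
  [22] #.##. => #  t=3,i=14
  [21] #.#.# => #  t=2,i=3
  [20] #.#.. => .  t=1,i=11
  [19] #..## => .  t=0,i=12
  [18] #..#. => #  t=1,i=0
  [17] #...# => #  t=2,i=7
  [16] #.... => #  t=0,i=1
  [15] .#### => .  t=1,i=7
  [14] .###. => #  t=0,i=9
  [13] .##.# => .  t=2,i=10
  [12] .##.. => #  t=3,i=8
  [11] .#.## => #  t=0,i=7
  [10] .#.#. => #  t=2,i=4
  [9] .#..# => #  t=1,i=12
  [8] .#... => .  t=1,i=2
  [7] ..### => .  t=0,i=13
  [6] ..##. => .  t=2,i=9
  [5] ..#.# => #  t=0,i=6
  [4] ..#.. => #  t=1,i=1
  [3] ...## => #  t=1,i=5
  [2] ...#. => .  t=0,i=5
  [1] ....# => .  t=0,i=4
  [0] ..... => .  t=0,i=2
  bits 10100110111001110101111000111000 = 2800180792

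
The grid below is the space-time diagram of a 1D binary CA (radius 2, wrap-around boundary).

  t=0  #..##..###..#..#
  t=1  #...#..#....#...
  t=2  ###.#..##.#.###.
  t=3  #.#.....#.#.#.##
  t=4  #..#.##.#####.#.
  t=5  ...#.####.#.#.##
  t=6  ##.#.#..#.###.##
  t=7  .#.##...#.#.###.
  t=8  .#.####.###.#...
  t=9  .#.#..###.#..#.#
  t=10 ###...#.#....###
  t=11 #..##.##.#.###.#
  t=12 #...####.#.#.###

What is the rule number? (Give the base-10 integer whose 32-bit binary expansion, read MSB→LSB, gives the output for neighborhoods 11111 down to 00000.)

  ##### -> #   bit 31 = 1  t=4,i=10
  ####. -> .   bit 30 = 0  t=4,i=11
  ###.# -> #   bit 29 = 1  t=2,i=2
  ###.. -> .   bit 28 = 0  t=0,i=9
  ##.## -> #   bit 27 = 1  t=2,i=15
  ##.#. -> .   bit 26 = 0  t=2,i=3
  ##..# -> .   bit 25 = 0  t=0,i=1
  ##... -> #   bit 24 = 1  t=5,i=0
  #.### -> #   bit 23 = 1  t=2,i=0
  #.##. -> #   bit 22 = 1  t=4,i=5
  #.#.# -> #   bit 21 = 1  t=2,i=10
  #.#.. -> .   bit 20 = 0  t=2,i=4
  #..## -> .   bit 19 = 0  t=0,i=2
  #..#. -> .   bit 18 = 0  t=0,i=11
  #...# -> #   bit 17 = 1  t=1,i=2
  #.... -> .   bit 16 = 0  t=1,i=9
  .#### -> .   bit 15 = 0  t=4,i=9
  .###. -> .   bit 14 = 0  t=0,i=8
  .##.# -> #   bit 13 = 1  t=2,i=8
  .##.. -> #   bit 12 = 1  t=0,i=0
  .#.## -> .   bit 11 = 0  t=2,i=11
  .#.#. -> #   bit 10 = 1  t=3,i=9
  .#..# -> .   bit 9 = 0  t=0,i=13
  .#... -> #   bit 8 = 1  t=1,i=1
  ..### -> #   bit 7 = 1  t=0,i=7
  ..##. -> .   bit 6 = 0  t=0,i=3
  ..#.# -> #   bit 5 = 1  t=3,i=8
  ..#.. -> #   bit 4 = 1  t=0,i=12
  ...## -> #   bit 3 = 1  t=10,i=12
  ...#. -> .   bit 2 = 0  t=1,i=3
  ....# -> #   bit 1 = 1  t=1,i=10
  ..... -> #   bit 0 = 1  t=3,i=5
  bits 10101001111000100011010110111011 = 2850174395

2850174395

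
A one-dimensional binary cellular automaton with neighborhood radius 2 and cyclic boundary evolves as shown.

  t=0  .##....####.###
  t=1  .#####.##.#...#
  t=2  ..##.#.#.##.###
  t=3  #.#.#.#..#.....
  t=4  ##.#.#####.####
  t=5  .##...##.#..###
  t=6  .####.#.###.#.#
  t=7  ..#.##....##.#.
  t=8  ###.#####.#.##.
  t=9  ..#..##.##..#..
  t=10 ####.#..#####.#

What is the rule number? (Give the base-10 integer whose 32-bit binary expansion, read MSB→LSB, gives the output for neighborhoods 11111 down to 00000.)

2807535351

  ##### -> #   bit 31 = 1  t=1,i=3
  ####. -> .   bit 30 = 0  t=0,i=9
  ###.# -> #   bit 29 = 1  t=0,i=10
  ###.. -> .   bit 28 = 0  t=2,i=14
  ##.## -> .   bit 27 = 0  t=0,i=0
  ##.#. -> #   bit 26 = 1  t=1,i=9
  ##..# -> #   bit 25 = 1  t=2,i=0
  ##... -> #   bit 24 = 1  t=0,i=3
  #.### -> .   bit 23 = 0  t=0,i=12
  #.##. -> #   bit 22 = 1  t=0,i=1
  #.#.# -> .   bit 21 = 0  t=2,i=5
  #.#.. -> #   bit 20 = 1  t=1,i=10
  #..## -> .   bit 19 = 0  t=2,i=1
  #..#. -> #   bit 18 = 1  t=3,i=8
  #...# -> #   bit 17 = 1  t=1,i=12
  #.... -> #   bit 16 = 1  t=0,i=4
  .#### -> #   bit 15 = 1  t=0,i=8
  .###. -> .   bit 14 = 0  t=0,i=13
  .##.# -> .   bit 13 = 0  t=1,i=8
  .##.. -> #   bit 12 = 1  t=0,i=2
  .#.## -> .   bit 11 = 0  t=1,i=0
  .#.#. -> #   bit 10 = 1  t=2,i=6
  .#..# -> #   bit 9 = 1  t=3,i=7
  .#... -> .   bit 8 = 0  t=1,i=11
  ..### -> #   bit 7 = 1  t=0,i=7
  ..##. -> #   bit 6 = 1  t=2,i=2
  ..#.# -> #   bit 5 = 1  t=1,i=14
  ..#.. -> #   bit 4 = 1  t=3,i=9
  ...## -> .   bit 3 = 0  t=0,i=6
  ...#. -> #   bit 2 = 1  t=1,i=13
  ....# -> #   bit 1 = 1  t=0,i=5
  ..... -> #   bit 0 = 1  t=3,i=12
  bits 10100111010101111001011011110111 = 2807535351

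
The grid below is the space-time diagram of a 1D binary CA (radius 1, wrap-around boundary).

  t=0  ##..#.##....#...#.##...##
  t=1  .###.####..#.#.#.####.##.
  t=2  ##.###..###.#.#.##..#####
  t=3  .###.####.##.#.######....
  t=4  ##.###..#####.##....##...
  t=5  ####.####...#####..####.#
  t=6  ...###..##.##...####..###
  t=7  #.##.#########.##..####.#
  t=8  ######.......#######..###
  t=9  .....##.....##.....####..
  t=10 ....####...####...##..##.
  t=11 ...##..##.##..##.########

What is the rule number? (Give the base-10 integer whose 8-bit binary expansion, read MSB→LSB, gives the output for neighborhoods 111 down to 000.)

122

  ###|.  b7=0 t=0,i=0
  ##.|#  b6=1 t=0,i=1
  #.#|#  b5=1 t=0,i=5
  #..|#  b4=1 t=0,i=2
  .##|#  b3=1 t=0,i=6
  .#.|.  b2=0 t=0,i=4
  ..#|#  b1=1 t=0,i=3
  ...|.  b0=0 t=0,i=9
  bits 01111010 = 122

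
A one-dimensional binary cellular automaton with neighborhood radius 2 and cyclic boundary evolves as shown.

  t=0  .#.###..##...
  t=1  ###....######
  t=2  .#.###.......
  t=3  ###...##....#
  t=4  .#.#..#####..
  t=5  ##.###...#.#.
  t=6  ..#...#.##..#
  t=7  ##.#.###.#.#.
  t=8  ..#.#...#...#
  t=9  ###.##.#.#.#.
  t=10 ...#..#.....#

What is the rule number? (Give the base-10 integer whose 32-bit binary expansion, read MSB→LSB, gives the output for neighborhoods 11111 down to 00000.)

  ##### -> .   bit 31 = 0  t=1,i=0
  ####. -> #   bit 30 = 1  t=1,i=1
  ###.# -> .   bit 29 = 0  t=7,i=7
  ###.. -> .   bit 28 = 0  t=0,i=5
  ##.## -> #   bit 27 = 1  t=5,i=2
  ##.#. -> #   bit 26 = 1  t=7,i=2
  ##..# -> .   bit 25 = 0  t=0,i=6
  ##... -> #   bit 24 = 1  t=0,i=10
  #.### -> .   bit 23 = 0  t=0,i=3
  #.##. -> .   bit 22 = 0  t=5,i=0
  #.#.# -> .   bit 21 = 0  t=5,i=11
  #.#.. -> #   bit 20 = 1  t=4,i=3
  #..## -> #   bit 19 = 1  t=0,i=7
  #..#. -> #   bit 18 = 1  t=6,i=1
  #...# -> .   bit 17 = 0  t=3,i=4
  #.... -> #   bit 16 = 1  t=0,i=11
  .#### -> .   bit 15 = 0  t=1,i=8
  .###. -> .   bit 14 = 0  t=0,i=4
  .##.# -> .   bit 13 = 0  t=5,i=1
  .##.. -> #   bit 12 = 1  t=0,i=9
  .#.## -> #   bit 11 = 1  t=0,i=2
  .#.#. -> .   bit 10 = 0  t=4,i=2
  .#..# -> #   bit 9 = 1  t=4,i=4
  .#... -> #   bit 8 = 1  t=6,i=3
  ..### -> .   bit 7 = 0  t=1,i=7
  ..##. -> #   bit 6 = 1  t=0,i=8
  ..#.# -> #   bit 5 = 1  t=0,i=1
  ..#.. -> .   bit 4 = 0  t=6,i=2
  ...## -> .   bit 3 = 0  t=1,i=6
  ...#. -> #   bit 2 = 1  t=0,i=0
  ....# -> #   bit 1 = 1  t=0,i=12
  ..... -> .   bit 0 = 0  t=2,i=8
  bits 01001101000111010001101101100110 = 1293753190

1293753190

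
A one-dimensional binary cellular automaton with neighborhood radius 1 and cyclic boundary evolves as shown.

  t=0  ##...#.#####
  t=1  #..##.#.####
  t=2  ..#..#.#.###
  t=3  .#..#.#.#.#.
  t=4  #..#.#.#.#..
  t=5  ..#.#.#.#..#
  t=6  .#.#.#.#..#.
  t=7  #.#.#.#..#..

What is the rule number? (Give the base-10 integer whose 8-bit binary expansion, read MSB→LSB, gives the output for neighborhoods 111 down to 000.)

  ### -> #   bit 7 = 1  t=0,i=0
  ##. -> .   bit 6 = 0  t=0,i=1
  #.# -> #   bit 5 = 1  t=0,i=6
  #.. -> .   bit 4 = 0  t=0,i=2
  .## -> .   bit 3 = 0  t=0,i=7
  .#. -> .   bit 2 = 0  t=0,i=5
  ..# -> #   bit 1 = 1  t=0,i=4
  ... -> #   bit 0 = 1  t=0,i=3
  bits 10100011 = 163

163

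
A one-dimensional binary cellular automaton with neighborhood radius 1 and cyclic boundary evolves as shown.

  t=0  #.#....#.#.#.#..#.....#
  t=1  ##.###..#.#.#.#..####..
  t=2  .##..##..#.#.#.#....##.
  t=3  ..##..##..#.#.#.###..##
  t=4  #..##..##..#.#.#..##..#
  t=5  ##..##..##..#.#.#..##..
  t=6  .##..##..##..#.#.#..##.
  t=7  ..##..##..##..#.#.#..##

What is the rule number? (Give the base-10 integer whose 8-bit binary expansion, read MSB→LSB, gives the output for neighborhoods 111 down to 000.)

  nb ###: next=.  (t=1,i=4, bit7=0)
  nb ##.: next=#  (t=0,i=0, bit6=1)
  nb #.#: next=#  (t=0,i=1, bit5=1)
  nb #..: next=#  (t=0,i=3, bit4=1)
  nb .##: next=.  (t=0,i=22, bit3=0)
  nb .#.: next=.  (t=0,i=2, bit2=0)
  nb ..#: next=.  (t=0,i=6, bit1=0)
  nb ...: next=#  (t=0,i=4, bit0=1)
  bits 01110001 = 113

113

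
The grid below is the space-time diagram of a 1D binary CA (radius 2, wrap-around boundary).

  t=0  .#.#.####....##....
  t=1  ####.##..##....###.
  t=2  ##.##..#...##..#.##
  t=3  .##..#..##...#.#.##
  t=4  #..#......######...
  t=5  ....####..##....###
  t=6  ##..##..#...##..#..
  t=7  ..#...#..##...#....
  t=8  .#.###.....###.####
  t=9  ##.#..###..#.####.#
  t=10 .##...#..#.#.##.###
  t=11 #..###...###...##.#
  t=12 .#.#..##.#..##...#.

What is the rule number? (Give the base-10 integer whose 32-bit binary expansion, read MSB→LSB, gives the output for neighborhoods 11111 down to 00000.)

799245733

  ##### -> .   bit 31 = 0  t=4,i=12
  ####. -> .   bit 30 = 0  t=0,i=7
  ###.# -> #   bit 29 = 1  t=1,i=3
  ###.. -> .   bit 28 = 0  t=0,i=8
  ##.## -> #   bit 27 = 1  t=1,i=4
  ##.#. -> #   bit 26 = 1  t=8,i=0
  ##..# -> #   bit 25 = 1  t=1,i=7
  ##... -> #   bit 24 = 1  t=0,i=9
  #.### -> #   bit 23 = 1  t=0,i=5
  #.##. -> .   bit 22 = 0  t=1,i=5
  #.#.# -> #   bit 21 = 1  t=0,i=3
  #.#.. -> .   bit 20 = 0  t=9,i=3
  #..## -> .   bit 19 = 0  t=1,i=8
  #..#. -> .   bit 18 = 0  t=2,i=6
  #...# -> #   bit 17 = 1  t=2,i=9
  #.... -> #   bit 16 = 1  t=0,i=10
  .#### -> #   bit 15 = 1  t=0,i=6
  .###. -> .   bit 14 = 0  t=1,i=16
  .##.# -> .   bit 13 = 0  t=3,i=18
  .##.. -> .   bit 12 = 0  t=0,i=14
  .#.## -> .   bit 11 = 0  t=0,i=4
  .#.#. -> #   bit 10 = 1  t=0,i=2
  .#..# -> .   bit 9 = 0  t=3,i=6
  .#... -> #   bit 8 = 1  t=2,i=8
  ..### -> #   bit 7 = 1  t=1,i=15
  ..##. -> .   bit 6 = 0  t=0,i=13
  ..#.# -> #   bit 5 = 1  t=0,i=1
  ..#.. -> .   bit 4 = 0  t=2,i=7
  ...## -> .   bit 3 = 0  t=0,i=12
  ...#. -> #   bit 2 = 1  t=0,i=0
  ....# -> .   bit 1 = 0  t=0,i=11
  ..... -> #   bit 0 = 1  t=0,i=17
  bits 00101111101000111000010110100101 = 799245733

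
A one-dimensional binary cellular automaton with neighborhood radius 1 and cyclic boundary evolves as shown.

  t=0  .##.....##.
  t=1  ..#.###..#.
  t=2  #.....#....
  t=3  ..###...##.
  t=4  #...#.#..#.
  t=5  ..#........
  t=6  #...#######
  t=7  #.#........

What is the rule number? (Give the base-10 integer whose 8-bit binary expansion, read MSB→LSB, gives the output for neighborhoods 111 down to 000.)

65

  nb ###: next=.  (t=1,i=5, bit7=0)
  nb ##.: next=#  (t=0,i=2, bit6=1)
  nb #.#: next=.  (t=1,i=3, bit5=0)
  nb #..: next=.  (t=0,i=3, bit4=0)
  nb .##: next=.  (t=0,i=1, bit3=0)
  nb .#.: next=.  (t=1,i=2, bit2=0)
  nb ..#: next=.  (t=0,i=0, bit1=0)
  nb ...: next=#  (t=0,i=4, bit0=1)
  bits 01000001 = 65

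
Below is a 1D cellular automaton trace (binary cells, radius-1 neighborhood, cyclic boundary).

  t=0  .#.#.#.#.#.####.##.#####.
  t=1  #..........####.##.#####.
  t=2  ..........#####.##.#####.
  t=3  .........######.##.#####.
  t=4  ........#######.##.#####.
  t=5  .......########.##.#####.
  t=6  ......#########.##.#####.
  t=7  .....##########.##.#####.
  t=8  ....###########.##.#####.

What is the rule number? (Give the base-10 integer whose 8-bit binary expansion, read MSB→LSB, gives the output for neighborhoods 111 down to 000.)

202

  nb ###: next=#  (t=0,i=12, bit7=1)
  nb ##.: next=#  (t=0,i=14, bit6=1)
  nb #.#: next=.  (t=0,i=2, bit5=0)
  nb #..: next=.  (t=0,i=24, bit4=0)
  nb .##: next=#  (t=0,i=11, bit3=1)
  nb .#.: next=.  (t=0,i=1, bit2=0)
  nb ..#: next=#  (t=0,i=0, bit1=1)
  nb ...: next=.  (t=1,i=2, bit0=0)
  bits 11001010 = 202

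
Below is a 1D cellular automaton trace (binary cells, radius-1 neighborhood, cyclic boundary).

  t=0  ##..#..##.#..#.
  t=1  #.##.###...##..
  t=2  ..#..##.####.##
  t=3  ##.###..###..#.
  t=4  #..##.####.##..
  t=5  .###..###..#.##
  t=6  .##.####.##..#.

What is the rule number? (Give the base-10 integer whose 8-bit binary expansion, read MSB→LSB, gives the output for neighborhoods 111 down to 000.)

155

  ###|#  b7=1 t=1,i=6
  ##.|.  b6=0 t=0,i=1
  #.#|.  b5=0 t=0,i=9
  #..|#  b4=1 t=0,i=2
  .##|#  b3=1 t=0,i=0
  .#.|.  b2=0 t=0,i=4
  ..#|#  b1=1 t=0,i=3
  ...|#  b0=1 t=1,i=9
  bits 10011011 = 155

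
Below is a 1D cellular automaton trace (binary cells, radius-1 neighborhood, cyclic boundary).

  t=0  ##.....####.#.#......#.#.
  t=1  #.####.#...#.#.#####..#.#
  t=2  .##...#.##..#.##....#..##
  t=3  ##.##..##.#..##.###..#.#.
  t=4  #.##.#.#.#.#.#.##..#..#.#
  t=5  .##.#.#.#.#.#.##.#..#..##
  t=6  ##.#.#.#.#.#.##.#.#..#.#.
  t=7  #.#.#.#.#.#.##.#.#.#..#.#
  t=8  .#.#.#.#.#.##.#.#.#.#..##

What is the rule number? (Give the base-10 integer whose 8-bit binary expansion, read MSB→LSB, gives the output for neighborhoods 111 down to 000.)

57

  ###|.  b7=0 t=0,i=8
  ##.|.  b6=0 t=0,i=1
  #.#|#  b5=1 t=0,i=11
  #..|#  b4=1 t=0,i=2
  .##|#  b3=1 t=0,i=0
  .#.|.  b2=0 t=0,i=12
  ..#|.  b1=0 t=0,i=6
  ...|#  b0=1 t=0,i=3
  bits 00111001 = 57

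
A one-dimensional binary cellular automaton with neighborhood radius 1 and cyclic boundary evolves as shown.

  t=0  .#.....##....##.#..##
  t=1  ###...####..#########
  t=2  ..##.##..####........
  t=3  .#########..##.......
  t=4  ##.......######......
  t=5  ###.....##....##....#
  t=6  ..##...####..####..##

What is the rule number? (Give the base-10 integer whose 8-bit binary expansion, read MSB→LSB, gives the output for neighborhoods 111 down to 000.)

126

  ### -> .   bit 7 = 0  t=1,i=0
  ##. -> #   bit 6 = 1  t=0,i=8
  #.# -> #   bit 5 = 1  t=0,i=0
  #.. -> #   bit 4 = 1  t=0,i=2
  .## -> #   bit 3 = 1  t=0,i=7
  .#. -> #   bit 2 = 1  t=0,i=1
  ..# -> #   bit 1 = 1  t=0,i=6
  ... -> .   bit 0 = 0  t=0,i=3
  bits 01111110 = 126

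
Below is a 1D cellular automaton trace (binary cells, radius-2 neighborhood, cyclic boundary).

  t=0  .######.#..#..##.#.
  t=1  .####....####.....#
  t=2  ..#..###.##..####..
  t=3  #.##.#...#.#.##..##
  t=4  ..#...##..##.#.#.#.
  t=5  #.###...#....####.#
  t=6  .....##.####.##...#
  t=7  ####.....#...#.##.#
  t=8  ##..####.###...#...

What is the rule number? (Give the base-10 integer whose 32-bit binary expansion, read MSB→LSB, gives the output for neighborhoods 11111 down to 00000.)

2204600211

  [31] ##### => #  t=0,i=3
  [30] ####. => .  t=0,i=5
  [29] ###.# => .  t=0,i=6
  [28] ###.. => .  t=1,i=4
  [27] ##.## => .  t=2,i=8
  [26] ##.#. => .  t=0,i=7
  [25] ##..# => #  t=2,i=11
  [24] ##... => #  t=1,i=5
  [23] #.### => .  t=1,i=1
  [22] #.##. => #  t=2,i=9
  [21] #.#.# => #  t=3,i=11
  [20] #.#.. => .  t=0,i=8
  [19] #..## => .  t=0,i=0
  [18] #..#. => #  t=0,i=10
  [17] #...# => #  t=3,i=7
  [16] #.... => #  t=1,i=6
  [15] .#### => #  t=0,i=2
  [14] .###. => .  t=2,i=6
  [13] .##.# => .  t=0,i=15
  [12] .##.. => .  t=2,i=10
  [11] .#.## => .  t=1,i=0
  [10] .#.#. => #  t=3,i=10
  [9] .#..# => #  t=0,i=9
  [8] .#... => #  t=3,i=6
  [7] ..### => #  t=0,i=1
  [6] ..##. => .  t=0,i=14
  [5] ..#.# => .  t=1,i=18
  [4] ..#.. => #  t=0,i=11
  [3] ...## => .  t=1,i=8
  [2] ...#. => .  t=1,i=17
  [1] ....# => #  t=1,i=7
  [0] ..... => #  t=1,i=15
  bits 10000011011001111000011110010011 = 2204600211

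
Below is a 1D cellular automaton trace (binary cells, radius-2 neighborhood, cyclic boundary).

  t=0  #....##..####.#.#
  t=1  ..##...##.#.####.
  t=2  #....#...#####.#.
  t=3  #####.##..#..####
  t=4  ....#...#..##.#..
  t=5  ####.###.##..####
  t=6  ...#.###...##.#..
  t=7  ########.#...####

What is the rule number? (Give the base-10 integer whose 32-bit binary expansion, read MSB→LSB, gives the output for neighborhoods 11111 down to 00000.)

  #####|.  b31=0 t=2,i=11
  ####.|.  b30=0 t=0,i=11
  ###.#|#  b29=1 t=0,i=12
  ###..|#  b28=1 t=1,i=15
  ##.##|.  b27=0 t=3,i=5
  ##.#.|#  b26=1 t=0,i=13
  ##..#|#  b25=1 t=0,i=7
  ##...|.  b24=0 t=0,i=1
  #.###|#  b23=1 t=1,i=12
  #.##.|.  b22=0 t=0,i=16
  #.#.#|#  b21=1 t=0,i=14
  #.#..|#  b20=1 t=2,i=0
  #..##|#  b19=1 t=0,i=8
  #..#.|.  b18=0 t=3,i=9
  #...#|#  b17=1 t=1,i=0
  #....|#  b16=1 t=0,i=2
  .####|#  b15=1 t=0,i=10
  .###.|#  b14=1 t=5,i=6
  .##.#|.  b13=0 t=1,i=8
  .##..|.  b12=0 t=0,i=0
  .#.##|#  b11=1 t=0,i=15
  .#.#.|#  b10=1 t=2,i=16
  .#..#|#  b9=1 t=3,i=11
  .#...|#  b8=1 t=2,i=1
  ..###|.  b7=0 t=0,i=9
  ..##.|.  b6=0 t=0,i=5
  ..#.#|#  b5=1 t=6,i=3
  ..#..|.  b4=0 t=2,i=5
  ...##|.  b3=0 t=0,i=4
  ...#.|#  b2=1 t=2,i=4
  ....#|#  b1=1 t=0,i=3
  .....|#  b0=1 t=4,i=0
  bits 00110110101110111100111100100111 = 918277927

918277927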